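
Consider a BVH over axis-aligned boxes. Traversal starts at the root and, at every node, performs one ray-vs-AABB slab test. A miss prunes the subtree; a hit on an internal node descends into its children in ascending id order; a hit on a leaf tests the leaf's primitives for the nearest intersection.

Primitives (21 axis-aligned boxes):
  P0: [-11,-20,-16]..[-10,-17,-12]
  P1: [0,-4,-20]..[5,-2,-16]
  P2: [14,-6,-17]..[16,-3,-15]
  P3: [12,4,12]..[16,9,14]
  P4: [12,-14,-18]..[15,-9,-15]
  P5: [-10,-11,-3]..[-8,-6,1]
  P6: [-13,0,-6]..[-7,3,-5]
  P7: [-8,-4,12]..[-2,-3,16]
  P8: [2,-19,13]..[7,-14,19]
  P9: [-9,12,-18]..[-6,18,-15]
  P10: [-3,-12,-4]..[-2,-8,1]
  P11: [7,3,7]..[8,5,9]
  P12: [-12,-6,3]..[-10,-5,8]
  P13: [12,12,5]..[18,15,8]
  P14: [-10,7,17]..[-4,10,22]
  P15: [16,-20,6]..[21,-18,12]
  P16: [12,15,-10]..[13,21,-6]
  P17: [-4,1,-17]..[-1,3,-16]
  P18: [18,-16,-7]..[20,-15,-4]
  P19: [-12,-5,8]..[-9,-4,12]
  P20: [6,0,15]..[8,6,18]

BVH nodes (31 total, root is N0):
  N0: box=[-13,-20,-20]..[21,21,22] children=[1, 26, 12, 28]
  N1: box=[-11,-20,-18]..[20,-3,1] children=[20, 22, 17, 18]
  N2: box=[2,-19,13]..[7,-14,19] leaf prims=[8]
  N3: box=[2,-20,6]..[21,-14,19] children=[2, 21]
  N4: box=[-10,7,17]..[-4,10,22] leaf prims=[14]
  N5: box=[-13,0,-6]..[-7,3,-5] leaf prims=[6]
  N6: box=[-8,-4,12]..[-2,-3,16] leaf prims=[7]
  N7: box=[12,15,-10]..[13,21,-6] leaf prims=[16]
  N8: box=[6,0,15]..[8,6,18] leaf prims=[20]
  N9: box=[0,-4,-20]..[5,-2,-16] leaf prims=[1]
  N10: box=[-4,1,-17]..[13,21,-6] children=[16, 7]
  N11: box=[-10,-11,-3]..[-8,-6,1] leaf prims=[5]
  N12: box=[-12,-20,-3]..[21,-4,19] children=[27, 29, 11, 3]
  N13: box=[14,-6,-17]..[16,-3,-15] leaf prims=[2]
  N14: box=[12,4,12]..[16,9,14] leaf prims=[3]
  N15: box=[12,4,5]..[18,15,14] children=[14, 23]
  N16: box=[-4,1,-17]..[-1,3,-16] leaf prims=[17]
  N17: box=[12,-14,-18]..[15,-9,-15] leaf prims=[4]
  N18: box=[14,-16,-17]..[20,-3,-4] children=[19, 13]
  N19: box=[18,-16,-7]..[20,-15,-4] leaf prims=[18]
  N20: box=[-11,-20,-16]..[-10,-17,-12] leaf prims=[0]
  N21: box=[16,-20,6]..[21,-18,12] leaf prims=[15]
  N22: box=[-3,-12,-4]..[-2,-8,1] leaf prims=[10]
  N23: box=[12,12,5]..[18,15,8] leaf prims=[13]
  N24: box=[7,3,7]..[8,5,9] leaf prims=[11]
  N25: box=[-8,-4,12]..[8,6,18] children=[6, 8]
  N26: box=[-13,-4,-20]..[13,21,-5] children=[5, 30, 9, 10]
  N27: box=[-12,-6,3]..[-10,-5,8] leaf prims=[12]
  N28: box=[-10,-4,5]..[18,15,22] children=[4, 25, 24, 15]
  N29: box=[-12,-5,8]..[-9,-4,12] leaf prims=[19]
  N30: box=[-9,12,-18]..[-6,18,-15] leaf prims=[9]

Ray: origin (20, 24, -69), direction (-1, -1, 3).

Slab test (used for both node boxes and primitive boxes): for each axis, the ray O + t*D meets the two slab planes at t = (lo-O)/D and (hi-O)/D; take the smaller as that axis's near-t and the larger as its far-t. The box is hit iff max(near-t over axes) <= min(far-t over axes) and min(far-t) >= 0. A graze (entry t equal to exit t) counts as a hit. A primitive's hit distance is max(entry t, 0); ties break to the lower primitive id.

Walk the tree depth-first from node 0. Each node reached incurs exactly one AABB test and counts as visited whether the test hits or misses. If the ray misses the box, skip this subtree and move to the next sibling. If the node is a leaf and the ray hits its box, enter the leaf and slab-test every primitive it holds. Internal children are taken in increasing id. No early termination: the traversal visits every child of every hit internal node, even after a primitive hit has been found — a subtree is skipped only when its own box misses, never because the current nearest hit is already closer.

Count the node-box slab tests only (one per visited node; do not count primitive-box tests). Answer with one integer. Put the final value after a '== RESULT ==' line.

Walk:
N0 x:[-1,33] y:[3,44] z:[49/3,91/3] -> hit [49/3,91/3], descend [1, 12, 26, 28]
  N1 x:[0,31] y:[27,44] z:[17,70/3] -> miss, prune
  N12 x:[-1,32] y:[28,44] z:[22,88/3] -> hit [28,88/3], descend [3, 11, 27, 29]
    N3 x:[-1,18] y:[38,44] z:[25,88/3] -> miss, prune
    N11 x:[28,30] y:[30,35] z:[22,70/3] -> miss, prune
    N27 x:[30,32] y:[29,30] z:[24,77/3] -> miss, prune
    N29 x:[29,32] y:[28,29] z:[77/3,27] -> miss, prune
  N26 x:[7,33] y:[3,28] z:[49/3,64/3] -> hit [49/3,64/3], descend [5, 9, 10, 30]
    N5 x:[27,33] y:[21,24] z:[21,64/3] -> miss, prune
    N9 x:[15,20] y:[26,28] z:[49/3,53/3] -> miss, prune
    N10 x:[7,24] y:[3,23] z:[52/3,21] -> hit [52/3,21], descend [7, 16]
      N7 x:[7,8] y:[3,9] z:[59/3,21] -> miss, prune
      N16 x:[21,24] y:[21,23] z:[52/3,53/3] -> miss, prune
    N30 x:[26,29] y:[6,12] z:[17,18] -> miss, prune
  N28 x:[2,30] y:[9,28] z:[74/3,91/3] -> hit [74/3,28], descend [4, 15, 24, 25]
    N4 x:[24,30] y:[14,17] z:[86/3,91/3] -> miss, prune
    N15 x:[2,8] y:[9,20] z:[74/3,83/3] -> miss, prune
    N24 x:[12,13] y:[19,21] z:[76/3,26] -> miss, prune
    N25 x:[12,28] y:[18,28] z:[27,29] -> hit [27,28], descend [6, 8]
      N6 x:[22,28] y:[27,28] z:[27,85/3] -> hit [27,28] leaf, test {P7@t=27}
      N8 x:[12,14] y:[18,24] z:[28,29] -> miss, prune

21 AABB tests over nodes [0, 1, 12, 3, 11, 27, 29, 26, 5, 9, 10, 7, 16, 30, 28, 4, 15, 24, 25, 6, 8]; 1 leaf entered; closest P7.

== RESULT ==
21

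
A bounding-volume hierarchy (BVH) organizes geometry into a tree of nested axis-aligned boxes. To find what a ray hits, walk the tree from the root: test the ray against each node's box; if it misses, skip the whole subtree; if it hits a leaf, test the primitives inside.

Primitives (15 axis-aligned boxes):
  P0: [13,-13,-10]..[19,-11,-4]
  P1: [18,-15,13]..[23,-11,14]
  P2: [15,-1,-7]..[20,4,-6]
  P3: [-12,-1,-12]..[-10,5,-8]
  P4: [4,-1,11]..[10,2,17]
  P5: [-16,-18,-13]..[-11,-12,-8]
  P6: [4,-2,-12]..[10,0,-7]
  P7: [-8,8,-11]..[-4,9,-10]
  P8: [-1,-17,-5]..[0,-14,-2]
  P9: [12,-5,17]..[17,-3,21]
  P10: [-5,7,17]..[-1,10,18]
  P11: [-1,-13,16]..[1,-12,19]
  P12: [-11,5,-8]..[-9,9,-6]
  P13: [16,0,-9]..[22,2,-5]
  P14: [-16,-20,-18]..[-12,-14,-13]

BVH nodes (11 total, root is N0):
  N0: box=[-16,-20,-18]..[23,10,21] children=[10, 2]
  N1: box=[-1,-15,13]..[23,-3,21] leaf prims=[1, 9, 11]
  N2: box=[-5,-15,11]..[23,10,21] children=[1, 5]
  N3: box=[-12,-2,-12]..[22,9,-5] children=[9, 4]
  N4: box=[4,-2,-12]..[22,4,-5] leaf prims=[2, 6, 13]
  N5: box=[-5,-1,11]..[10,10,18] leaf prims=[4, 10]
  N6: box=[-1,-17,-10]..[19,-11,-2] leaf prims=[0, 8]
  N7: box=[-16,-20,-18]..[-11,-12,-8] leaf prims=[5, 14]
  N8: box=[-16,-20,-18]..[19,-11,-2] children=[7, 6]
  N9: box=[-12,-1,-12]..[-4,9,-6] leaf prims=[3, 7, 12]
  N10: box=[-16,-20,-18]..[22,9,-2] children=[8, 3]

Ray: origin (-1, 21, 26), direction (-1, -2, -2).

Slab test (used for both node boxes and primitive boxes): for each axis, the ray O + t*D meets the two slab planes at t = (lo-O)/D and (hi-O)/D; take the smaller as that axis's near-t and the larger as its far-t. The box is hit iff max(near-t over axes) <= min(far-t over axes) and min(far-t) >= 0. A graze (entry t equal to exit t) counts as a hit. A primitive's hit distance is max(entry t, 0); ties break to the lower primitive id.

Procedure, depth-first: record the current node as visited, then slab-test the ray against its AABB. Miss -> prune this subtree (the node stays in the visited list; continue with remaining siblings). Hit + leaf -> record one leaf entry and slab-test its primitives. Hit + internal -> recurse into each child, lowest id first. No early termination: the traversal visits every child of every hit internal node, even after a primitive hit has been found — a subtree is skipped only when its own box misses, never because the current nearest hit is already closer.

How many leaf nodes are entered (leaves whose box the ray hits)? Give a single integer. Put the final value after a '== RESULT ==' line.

Trace the traversal:
N0 x:[-24,15] y:[11/2,41/2] z:[5/2,22] -> hit [11/2,15], descend [2, 10]
  N2 x:[-24,4] y:[11/2,18] z:[5/2,15/2] -> miss, prune
  N10 x:[-23,15] y:[6,41/2] z:[14,22] -> hit [14,15], descend [3, 8]
    N3 x:[-23,11] y:[6,23/2] z:[31/2,19] -> miss, prune
    N8 x:[-20,15] y:[16,41/2] z:[14,22] -> miss, prune

5 AABB tests over nodes [0, 2, 10, 3, 8]; 0 leaves entered; closest miss.

== RESULT ==
0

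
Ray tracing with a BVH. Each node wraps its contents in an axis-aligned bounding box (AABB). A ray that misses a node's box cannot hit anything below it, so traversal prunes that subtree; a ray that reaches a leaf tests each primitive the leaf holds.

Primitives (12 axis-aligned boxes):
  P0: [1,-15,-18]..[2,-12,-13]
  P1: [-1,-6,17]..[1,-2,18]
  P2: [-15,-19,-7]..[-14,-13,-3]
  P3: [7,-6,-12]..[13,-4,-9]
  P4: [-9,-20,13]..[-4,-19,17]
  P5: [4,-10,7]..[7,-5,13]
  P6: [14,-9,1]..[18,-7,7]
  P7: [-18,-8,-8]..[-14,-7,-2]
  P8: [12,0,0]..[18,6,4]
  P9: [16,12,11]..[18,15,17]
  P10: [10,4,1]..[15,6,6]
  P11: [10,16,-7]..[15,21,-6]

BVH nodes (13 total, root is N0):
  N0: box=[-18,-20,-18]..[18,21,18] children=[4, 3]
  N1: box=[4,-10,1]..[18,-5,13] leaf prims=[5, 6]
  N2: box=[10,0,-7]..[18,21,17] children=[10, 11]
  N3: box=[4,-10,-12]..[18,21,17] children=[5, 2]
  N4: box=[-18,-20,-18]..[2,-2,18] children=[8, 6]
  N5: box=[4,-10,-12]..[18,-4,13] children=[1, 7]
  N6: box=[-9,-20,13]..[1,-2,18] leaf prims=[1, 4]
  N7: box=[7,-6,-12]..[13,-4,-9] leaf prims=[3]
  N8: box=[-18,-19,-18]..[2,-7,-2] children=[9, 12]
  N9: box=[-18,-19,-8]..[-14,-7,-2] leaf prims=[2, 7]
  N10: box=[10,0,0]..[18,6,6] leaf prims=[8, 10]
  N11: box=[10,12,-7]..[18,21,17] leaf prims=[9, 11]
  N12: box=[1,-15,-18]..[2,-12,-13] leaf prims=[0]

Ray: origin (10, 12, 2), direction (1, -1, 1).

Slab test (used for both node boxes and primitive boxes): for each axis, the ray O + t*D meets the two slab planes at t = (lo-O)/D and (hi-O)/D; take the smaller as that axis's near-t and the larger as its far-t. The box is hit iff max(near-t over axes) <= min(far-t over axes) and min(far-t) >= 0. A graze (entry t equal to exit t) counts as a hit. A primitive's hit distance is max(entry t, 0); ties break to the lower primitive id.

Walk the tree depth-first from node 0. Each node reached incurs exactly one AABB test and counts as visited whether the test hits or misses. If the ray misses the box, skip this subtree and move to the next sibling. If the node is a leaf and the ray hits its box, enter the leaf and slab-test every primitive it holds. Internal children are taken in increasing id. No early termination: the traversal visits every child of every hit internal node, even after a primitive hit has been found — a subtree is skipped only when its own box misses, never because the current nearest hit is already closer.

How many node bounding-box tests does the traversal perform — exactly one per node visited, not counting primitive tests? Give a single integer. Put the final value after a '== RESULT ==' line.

Walk:
N0 x:[-28,8] y:[-9,32] z:[-20,16] -> hit [-9,8], descend [3, 4]
  N3 x:[-6,8] y:[-9,22] z:[-14,15] -> hit [-6,8], descend [2, 5]
    N2 x:[0,8] y:[-9,12] z:[-9,15] -> hit [0,8], descend [10, 11]
      N10 x:[0,8] y:[6,12] z:[-2,4] -> miss, prune
      N11 x:[0,8] y:[-9,0] z:[-9,15] -> hit [0,0] leaf, test {P9(miss), P11(miss)}
    N5 x:[-6,8] y:[16,22] z:[-14,11] -> miss, prune
  N4 x:[-28,-8] y:[14,32] z:[-20,16] -> miss, prune

Summary -> nodes [0, 3, 2, 10, 11, 5, 4]; box-tests=7; leaf-entries=1; first=miss

== RESULT ==
7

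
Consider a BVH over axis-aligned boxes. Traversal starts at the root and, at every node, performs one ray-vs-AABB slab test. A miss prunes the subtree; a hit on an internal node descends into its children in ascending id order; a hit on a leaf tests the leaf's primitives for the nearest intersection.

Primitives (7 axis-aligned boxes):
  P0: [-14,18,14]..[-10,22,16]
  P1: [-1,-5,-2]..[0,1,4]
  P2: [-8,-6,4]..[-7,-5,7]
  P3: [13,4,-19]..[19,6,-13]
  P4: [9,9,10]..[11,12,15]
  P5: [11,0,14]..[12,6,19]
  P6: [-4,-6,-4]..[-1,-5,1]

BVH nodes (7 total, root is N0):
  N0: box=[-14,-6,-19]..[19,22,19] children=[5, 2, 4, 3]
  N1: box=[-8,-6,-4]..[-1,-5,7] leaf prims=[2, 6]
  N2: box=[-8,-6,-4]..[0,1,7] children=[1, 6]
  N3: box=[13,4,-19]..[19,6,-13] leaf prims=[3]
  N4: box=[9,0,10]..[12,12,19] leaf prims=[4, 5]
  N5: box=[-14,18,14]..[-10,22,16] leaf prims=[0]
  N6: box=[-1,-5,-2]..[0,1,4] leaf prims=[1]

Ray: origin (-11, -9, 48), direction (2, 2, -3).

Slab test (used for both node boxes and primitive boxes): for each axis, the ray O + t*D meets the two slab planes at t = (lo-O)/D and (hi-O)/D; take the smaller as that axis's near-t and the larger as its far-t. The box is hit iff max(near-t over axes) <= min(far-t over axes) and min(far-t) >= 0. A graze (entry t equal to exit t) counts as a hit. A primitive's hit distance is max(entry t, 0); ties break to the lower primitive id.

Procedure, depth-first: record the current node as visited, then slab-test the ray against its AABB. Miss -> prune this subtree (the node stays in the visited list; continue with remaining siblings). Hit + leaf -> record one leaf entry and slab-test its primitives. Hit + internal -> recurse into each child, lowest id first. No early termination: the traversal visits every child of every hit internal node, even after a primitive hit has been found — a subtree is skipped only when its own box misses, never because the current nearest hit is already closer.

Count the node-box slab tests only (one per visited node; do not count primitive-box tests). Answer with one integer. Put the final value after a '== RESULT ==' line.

Walk:
N0 x:[-3/2,15] y:[3/2,31/2] z:[29/3,67/3] -> hit [29/3,15], descend [2, 3, 4, 5]
  N2 x:[3/2,11/2] y:[3/2,5] z:[41/3,52/3] -> miss, prune
  N3 x:[12,15] y:[13/2,15/2] z:[61/3,67/3] -> miss, prune
  N4 x:[10,23/2] y:[9/2,21/2] z:[29/3,38/3] -> hit [10,21/2] leaf, test {P4(miss), P5(miss)}
  N5 x:[-3/2,1/2] y:[27/2,31/2] z:[32/3,34/3] -> miss, prune

Summary -> nodes [0, 2, 3, 4, 5]; box-tests=5; leaf-entries=1; first=miss

== RESULT ==
5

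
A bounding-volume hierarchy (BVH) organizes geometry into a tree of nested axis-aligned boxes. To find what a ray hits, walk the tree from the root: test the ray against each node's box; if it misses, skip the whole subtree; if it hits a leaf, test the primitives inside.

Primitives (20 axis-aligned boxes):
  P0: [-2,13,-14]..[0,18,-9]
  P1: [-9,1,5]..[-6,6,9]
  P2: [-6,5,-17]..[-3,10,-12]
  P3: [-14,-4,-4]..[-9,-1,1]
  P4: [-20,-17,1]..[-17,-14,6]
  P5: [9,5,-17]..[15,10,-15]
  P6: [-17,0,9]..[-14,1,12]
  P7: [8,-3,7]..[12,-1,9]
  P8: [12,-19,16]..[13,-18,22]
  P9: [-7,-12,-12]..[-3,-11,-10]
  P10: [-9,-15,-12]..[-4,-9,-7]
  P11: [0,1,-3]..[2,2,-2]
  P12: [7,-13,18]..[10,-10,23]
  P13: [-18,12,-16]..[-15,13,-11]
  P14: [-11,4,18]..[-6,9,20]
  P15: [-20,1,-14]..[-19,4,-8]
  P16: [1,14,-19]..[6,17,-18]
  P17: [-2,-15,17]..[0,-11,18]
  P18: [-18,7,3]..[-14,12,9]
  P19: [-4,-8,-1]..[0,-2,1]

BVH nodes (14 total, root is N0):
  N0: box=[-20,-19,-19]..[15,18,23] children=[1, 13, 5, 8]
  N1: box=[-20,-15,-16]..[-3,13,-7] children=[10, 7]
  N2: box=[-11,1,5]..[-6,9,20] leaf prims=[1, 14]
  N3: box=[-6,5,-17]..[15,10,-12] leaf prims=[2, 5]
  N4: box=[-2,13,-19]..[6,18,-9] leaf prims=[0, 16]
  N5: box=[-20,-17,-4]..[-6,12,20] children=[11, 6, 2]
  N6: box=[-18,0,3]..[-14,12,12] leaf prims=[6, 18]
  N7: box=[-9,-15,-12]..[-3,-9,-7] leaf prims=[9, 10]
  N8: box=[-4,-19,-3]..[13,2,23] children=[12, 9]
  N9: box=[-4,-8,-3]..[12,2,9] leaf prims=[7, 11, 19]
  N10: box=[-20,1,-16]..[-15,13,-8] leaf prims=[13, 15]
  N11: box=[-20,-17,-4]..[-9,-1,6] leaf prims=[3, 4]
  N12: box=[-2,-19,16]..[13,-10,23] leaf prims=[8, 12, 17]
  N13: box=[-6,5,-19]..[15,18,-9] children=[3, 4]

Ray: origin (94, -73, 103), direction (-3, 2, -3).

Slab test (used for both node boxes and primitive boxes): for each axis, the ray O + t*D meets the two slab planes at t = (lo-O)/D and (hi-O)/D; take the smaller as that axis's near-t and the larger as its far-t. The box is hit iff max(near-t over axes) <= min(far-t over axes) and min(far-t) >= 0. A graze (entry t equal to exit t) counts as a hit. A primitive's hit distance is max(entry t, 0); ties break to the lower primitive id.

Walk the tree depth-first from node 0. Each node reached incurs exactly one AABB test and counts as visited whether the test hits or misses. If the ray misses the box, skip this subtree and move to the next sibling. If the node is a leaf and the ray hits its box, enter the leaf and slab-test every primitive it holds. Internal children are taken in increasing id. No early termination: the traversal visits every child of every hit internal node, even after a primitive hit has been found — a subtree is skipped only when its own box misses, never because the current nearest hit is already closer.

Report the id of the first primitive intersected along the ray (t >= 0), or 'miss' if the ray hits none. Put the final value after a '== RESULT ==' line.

Traverse from the root:
N0 x:[79/3,38] y:[27,91/2] z:[80/3,122/3] -> hit [27,38], descend [1, 5, 8, 13]
  N1 x:[97/3,38] y:[29,43] z:[110/3,119/3] -> hit [110/3,38], descend [7, 10]
    N7 x:[97/3,103/3] y:[29,32] z:[110/3,115/3] -> miss, prune
    N10 x:[109/3,38] y:[37,43] z:[37,119/3] -> hit [37,38] leaf, test {P13(miss), P15@t=113/3}
  N5 x:[100/3,38] y:[28,85/2] z:[83/3,107/3] -> hit [100/3,107/3], descend [2, 6, 11]
    N2 x:[100/3,35] y:[37,41] z:[83/3,98/3] -> miss, prune
    N6 x:[36,112/3] y:[73/2,85/2] z:[91/3,100/3] -> miss, prune
    N11 x:[103/3,38] y:[28,36] z:[97/3,107/3] -> hit [103/3,107/3] leaf, test {P3@t=69/2, P4(miss)}
  N8 x:[27,98/3] y:[27,75/2] z:[80/3,106/3] -> hit [27,98/3], descend [9, 12]
    N9 x:[82/3,98/3] y:[65/2,75/2] z:[94/3,106/3] -> hit [65/2,98/3] leaf, test {P7(miss), P11(miss), P19(miss)}
    N12 x:[27,32] y:[27,63/2] z:[80/3,29] -> hit [27,29] leaf, test {P8@t=27, P12(miss), P17(miss)}
  N13 x:[79/3,100/3] y:[39,91/2] z:[112/3,122/3] -> miss, prune

Visited [0, 1, 7, 10, 5, 2, 6, 11, 8, 9, 12, 13]. Tests: 12 box, 4 leaf. Nearest: P8.

== RESULT ==
8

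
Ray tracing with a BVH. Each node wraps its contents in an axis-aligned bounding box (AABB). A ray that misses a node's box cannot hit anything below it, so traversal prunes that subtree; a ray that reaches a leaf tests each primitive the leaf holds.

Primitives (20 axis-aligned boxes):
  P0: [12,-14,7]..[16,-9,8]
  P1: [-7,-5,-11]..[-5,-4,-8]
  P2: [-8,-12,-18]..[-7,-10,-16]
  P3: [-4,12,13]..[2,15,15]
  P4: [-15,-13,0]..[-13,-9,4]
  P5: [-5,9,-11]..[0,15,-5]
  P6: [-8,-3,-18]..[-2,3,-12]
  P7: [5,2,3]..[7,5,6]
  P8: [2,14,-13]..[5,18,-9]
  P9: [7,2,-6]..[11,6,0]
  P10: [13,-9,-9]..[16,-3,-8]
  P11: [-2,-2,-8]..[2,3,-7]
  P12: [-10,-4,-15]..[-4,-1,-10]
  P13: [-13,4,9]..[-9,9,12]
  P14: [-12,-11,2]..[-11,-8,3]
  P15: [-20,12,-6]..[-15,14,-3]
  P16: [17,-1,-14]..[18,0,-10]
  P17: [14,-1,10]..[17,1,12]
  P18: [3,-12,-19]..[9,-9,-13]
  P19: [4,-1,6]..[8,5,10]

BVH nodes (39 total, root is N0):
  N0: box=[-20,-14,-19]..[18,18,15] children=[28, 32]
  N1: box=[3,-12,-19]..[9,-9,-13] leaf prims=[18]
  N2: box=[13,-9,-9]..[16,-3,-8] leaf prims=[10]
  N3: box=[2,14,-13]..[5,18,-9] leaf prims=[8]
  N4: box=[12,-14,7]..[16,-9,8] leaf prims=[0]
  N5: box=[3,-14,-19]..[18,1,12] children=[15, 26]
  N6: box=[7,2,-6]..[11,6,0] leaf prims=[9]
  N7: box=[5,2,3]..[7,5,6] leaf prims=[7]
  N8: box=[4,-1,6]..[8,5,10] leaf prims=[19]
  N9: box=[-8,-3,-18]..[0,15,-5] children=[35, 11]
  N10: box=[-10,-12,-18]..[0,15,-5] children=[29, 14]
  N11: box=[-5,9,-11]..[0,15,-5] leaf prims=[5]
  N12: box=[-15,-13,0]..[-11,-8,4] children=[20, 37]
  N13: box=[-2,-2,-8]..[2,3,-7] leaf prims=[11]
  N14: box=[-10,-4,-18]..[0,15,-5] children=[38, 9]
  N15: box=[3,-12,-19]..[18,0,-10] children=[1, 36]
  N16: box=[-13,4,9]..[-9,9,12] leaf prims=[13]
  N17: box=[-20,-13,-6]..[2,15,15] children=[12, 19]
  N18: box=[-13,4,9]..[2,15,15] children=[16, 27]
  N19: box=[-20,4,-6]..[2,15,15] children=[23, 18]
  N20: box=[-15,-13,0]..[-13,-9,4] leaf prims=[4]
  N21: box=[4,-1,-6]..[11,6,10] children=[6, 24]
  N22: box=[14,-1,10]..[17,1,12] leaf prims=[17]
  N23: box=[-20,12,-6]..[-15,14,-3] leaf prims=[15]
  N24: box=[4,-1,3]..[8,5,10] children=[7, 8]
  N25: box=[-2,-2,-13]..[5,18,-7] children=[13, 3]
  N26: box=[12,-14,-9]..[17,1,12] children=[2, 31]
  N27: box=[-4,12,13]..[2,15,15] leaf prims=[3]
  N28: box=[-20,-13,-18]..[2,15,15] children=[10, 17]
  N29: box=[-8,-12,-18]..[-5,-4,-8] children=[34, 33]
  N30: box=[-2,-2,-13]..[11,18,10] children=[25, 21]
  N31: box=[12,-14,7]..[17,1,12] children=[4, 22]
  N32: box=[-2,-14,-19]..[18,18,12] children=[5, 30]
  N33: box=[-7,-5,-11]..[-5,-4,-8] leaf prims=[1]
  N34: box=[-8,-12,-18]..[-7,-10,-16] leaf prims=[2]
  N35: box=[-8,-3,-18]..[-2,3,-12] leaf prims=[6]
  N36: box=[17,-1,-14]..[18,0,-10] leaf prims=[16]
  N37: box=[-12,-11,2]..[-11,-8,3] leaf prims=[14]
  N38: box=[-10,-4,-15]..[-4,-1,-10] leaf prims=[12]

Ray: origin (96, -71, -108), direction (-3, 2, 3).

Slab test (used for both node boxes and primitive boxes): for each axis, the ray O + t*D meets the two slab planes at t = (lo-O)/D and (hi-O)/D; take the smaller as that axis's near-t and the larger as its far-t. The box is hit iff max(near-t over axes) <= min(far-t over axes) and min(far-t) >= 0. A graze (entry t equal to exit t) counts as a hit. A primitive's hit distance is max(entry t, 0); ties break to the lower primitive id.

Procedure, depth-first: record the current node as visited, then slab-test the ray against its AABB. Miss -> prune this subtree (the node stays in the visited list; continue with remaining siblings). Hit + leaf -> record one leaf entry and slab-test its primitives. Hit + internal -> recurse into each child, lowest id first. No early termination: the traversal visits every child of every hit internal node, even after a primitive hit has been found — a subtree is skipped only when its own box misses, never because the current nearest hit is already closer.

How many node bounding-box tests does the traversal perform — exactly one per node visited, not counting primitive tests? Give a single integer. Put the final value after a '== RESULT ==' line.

Walk:
N0 x:[26,116/3] y:[57/2,89/2] z:[89/3,41] -> hit [89/3,116/3], descend [28, 32]
  N28 x:[94/3,116/3] y:[29,43] z:[30,41] -> hit [94/3,116/3], descend [10, 17]
    N10 x:[32,106/3] y:[59/2,43] z:[30,103/3] -> hit [32,103/3], descend [14, 29]
      N14 x:[32,106/3] y:[67/2,43] z:[30,103/3] -> hit [67/2,103/3], descend [9, 38]
        N9 x:[32,104/3] y:[34,43] z:[30,103/3] -> hit [34,103/3], descend [11, 35]
          N11 x:[32,101/3] y:[40,43] z:[97/3,103/3] -> miss, prune
          N35 x:[98/3,104/3] y:[34,37] z:[30,32] -> miss, prune
        N38 x:[100/3,106/3] y:[67/2,35] z:[31,98/3] -> miss, prune
      N29 x:[101/3,104/3] y:[59/2,67/2] z:[30,100/3] -> miss, prune
    N17 x:[94/3,116/3] y:[29,43] z:[34,41] -> hit [34,116/3], descend [12, 19]
      N12 x:[107/3,37] y:[29,63/2] z:[36,112/3] -> miss, prune
      N19 x:[94/3,116/3] y:[75/2,43] z:[34,41] -> hit [75/2,116/3], descend [18, 23]
        N18 x:[94/3,109/3] y:[75/2,43] z:[39,41] -> miss, prune
        N23 x:[37,116/3] y:[83/2,85/2] z:[34,35] -> miss, prune
  N32 x:[26,98/3] y:[57/2,89/2] z:[89/3,40] -> hit [89/3,98/3], descend [5, 30]
    N5 x:[26,31] y:[57/2,36] z:[89/3,40] -> hit [89/3,31], descend [15, 26]
      N15 x:[26,31] y:[59/2,71/2] z:[89/3,98/3] -> hit [89/3,31], descend [1, 36]
        N1 x:[29,31] y:[59/2,31] z:[89/3,95/3] -> hit [89/3,31] leaf, test {P18@t=89/3}
        N36 x:[26,79/3] y:[35,71/2] z:[94/3,98/3] -> miss, prune
      N26 x:[79/3,28] y:[57/2,36] z:[33,40] -> miss, prune
    N30 x:[85/3,98/3] y:[69/2,89/2] z:[95/3,118/3] -> miss, prune

order=[0, 28, 10, 14, 9, 11, 35, 38, 29, 17, 12, 19, 18, 23, 32, 5, 15, 1, 36, 26, 30]  |boxes|=21  |leaves|=1  hit=P18

== RESULT ==
21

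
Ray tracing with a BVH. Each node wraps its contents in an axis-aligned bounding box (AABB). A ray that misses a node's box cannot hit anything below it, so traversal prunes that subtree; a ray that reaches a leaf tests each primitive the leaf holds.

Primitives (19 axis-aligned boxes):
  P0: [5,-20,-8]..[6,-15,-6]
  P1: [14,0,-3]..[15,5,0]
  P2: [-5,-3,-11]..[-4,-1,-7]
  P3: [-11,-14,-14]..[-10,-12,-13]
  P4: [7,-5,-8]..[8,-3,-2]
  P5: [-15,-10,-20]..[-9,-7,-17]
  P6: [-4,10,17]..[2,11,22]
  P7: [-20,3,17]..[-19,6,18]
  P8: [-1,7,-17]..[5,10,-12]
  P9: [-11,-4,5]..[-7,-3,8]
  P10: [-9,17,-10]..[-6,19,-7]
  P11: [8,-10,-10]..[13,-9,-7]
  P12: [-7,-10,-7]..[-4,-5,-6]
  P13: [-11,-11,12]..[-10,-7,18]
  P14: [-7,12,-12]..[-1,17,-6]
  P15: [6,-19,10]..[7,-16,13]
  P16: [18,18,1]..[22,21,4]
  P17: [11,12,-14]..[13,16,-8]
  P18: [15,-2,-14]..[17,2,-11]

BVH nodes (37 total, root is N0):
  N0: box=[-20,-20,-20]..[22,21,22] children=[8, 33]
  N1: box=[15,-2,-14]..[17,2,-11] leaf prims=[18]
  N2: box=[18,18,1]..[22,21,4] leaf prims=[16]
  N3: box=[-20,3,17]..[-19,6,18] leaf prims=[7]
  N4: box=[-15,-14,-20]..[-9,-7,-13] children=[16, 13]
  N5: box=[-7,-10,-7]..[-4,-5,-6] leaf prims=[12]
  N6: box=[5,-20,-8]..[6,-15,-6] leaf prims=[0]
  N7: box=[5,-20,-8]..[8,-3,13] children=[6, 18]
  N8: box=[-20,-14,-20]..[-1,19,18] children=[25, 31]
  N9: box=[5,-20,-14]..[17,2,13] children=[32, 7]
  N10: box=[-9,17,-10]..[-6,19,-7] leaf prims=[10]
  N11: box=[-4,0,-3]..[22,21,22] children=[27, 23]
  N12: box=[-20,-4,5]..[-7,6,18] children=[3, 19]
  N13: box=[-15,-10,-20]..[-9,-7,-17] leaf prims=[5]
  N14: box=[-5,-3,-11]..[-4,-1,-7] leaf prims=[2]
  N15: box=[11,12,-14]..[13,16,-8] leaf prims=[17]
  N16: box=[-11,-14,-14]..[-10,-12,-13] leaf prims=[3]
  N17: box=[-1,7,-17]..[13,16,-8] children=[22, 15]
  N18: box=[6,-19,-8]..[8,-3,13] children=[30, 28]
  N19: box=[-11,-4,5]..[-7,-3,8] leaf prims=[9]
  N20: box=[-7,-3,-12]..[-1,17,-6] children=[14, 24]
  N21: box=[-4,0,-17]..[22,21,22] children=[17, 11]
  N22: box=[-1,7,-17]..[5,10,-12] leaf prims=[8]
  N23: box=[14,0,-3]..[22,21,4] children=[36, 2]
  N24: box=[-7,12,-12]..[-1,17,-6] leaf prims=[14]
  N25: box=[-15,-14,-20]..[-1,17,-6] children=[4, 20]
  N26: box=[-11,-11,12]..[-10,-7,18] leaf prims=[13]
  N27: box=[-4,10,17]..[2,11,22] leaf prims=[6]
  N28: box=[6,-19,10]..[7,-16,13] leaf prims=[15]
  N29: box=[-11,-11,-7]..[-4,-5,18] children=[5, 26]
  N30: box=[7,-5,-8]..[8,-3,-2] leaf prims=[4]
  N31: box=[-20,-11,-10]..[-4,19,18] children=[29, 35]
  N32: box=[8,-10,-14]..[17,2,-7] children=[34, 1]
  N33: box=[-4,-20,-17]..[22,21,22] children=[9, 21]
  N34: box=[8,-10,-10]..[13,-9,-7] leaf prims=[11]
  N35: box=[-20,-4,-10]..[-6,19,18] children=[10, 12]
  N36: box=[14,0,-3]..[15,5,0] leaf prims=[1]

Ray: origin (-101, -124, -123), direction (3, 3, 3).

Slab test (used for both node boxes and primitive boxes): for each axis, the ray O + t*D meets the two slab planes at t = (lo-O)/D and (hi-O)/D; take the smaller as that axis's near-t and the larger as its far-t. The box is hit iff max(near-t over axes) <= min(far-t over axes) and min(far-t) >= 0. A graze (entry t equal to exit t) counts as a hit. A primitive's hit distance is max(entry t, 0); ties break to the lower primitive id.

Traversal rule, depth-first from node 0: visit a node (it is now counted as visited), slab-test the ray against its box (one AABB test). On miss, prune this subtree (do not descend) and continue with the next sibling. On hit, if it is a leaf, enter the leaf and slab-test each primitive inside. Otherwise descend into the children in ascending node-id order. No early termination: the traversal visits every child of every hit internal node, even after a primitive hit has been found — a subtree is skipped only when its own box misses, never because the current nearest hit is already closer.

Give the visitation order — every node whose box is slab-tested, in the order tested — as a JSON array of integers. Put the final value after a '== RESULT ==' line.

Traverse from the root:
N0 x:[27,41] y:[104/3,145/3] z:[103/3,145/3] -> hit [104/3,41], descend [8, 33]
  N8 x:[27,100/3] y:[110/3,143/3] z:[103/3,47] -> miss, prune
  N33 x:[97/3,41] y:[104/3,145/3] z:[106/3,145/3] -> hit [106/3,41], descend [9, 21]
    N9 x:[106/3,118/3] y:[104/3,42] z:[109/3,136/3] -> hit [109/3,118/3], descend [7, 32]
      N7 x:[106/3,109/3] y:[104/3,121/3] z:[115/3,136/3] -> miss, prune
      N32 x:[109/3,118/3] y:[38,42] z:[109/3,116/3] -> hit [38,116/3], descend [1, 34]
        N1 x:[116/3,118/3] y:[122/3,42] z:[109/3,112/3] -> miss, prune
        N34 x:[109/3,38] y:[38,115/3] z:[113/3,116/3] -> hit [38,38] leaf, test {P11@t=38}
    N21 x:[97/3,41] y:[124/3,145/3] z:[106/3,145/3] -> miss, prune

order=[0, 8, 33, 9, 7, 32, 1, 34, 21]  |boxes|=9  |leaves|=1  hit=P11

== RESULT ==
[0, 8, 33, 9, 7, 32, 1, 34, 21]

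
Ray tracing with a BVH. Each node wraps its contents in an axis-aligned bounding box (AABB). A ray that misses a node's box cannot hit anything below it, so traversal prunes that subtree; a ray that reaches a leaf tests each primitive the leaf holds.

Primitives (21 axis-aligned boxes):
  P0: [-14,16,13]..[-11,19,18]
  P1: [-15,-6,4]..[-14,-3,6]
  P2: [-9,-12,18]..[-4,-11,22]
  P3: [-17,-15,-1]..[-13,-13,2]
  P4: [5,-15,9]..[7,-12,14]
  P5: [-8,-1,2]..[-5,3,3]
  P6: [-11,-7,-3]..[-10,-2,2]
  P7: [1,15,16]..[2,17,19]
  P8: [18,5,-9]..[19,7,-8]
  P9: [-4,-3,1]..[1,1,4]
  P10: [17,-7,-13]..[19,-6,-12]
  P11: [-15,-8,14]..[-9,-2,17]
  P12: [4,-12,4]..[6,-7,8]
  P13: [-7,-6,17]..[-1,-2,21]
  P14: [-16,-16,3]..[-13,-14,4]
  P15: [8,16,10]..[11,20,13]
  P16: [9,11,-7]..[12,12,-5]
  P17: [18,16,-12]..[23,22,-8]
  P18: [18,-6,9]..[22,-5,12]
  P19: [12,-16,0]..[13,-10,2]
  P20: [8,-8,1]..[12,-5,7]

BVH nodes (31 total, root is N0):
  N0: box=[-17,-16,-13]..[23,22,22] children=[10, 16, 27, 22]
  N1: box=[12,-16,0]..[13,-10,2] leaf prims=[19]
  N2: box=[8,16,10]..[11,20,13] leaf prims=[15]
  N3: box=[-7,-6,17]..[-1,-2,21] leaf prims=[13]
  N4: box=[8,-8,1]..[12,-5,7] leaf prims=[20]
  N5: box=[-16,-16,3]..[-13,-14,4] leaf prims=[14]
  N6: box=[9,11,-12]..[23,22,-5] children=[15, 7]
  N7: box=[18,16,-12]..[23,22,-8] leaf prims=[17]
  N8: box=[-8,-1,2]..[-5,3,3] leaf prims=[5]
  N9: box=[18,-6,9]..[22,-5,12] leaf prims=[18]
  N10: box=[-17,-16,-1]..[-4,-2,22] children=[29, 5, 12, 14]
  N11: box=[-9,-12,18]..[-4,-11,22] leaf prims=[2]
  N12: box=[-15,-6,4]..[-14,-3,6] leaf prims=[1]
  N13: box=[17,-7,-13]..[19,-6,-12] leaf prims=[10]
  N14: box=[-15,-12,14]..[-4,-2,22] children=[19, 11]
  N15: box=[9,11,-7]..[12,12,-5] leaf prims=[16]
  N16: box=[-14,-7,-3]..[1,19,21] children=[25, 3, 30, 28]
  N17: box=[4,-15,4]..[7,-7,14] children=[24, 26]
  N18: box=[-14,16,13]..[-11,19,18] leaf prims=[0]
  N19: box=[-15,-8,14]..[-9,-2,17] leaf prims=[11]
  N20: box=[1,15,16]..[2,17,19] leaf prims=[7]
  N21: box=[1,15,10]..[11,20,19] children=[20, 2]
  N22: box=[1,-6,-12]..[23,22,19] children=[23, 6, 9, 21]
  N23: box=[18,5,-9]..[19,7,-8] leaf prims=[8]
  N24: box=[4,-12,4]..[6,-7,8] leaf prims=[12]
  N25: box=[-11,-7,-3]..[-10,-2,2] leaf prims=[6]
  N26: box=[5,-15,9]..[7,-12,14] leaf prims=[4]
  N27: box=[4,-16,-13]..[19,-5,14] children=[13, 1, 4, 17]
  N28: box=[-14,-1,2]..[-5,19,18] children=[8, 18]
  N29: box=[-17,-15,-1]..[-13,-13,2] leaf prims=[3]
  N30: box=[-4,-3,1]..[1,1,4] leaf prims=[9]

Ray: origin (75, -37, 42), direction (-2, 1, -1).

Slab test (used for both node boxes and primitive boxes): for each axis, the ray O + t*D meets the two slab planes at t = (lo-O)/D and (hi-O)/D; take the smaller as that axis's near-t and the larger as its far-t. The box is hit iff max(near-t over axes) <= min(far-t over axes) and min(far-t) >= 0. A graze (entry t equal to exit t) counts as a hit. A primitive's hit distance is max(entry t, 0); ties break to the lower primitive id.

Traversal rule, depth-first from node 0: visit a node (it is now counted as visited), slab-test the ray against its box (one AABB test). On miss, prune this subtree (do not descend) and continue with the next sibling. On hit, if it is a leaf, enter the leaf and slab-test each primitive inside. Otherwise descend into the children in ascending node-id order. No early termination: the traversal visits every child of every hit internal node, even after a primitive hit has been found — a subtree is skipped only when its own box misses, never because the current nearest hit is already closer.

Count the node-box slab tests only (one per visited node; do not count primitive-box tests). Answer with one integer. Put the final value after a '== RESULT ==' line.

Trace the traversal:
N0 x:[26,46] y:[21,59] z:[20,55] -> hit [26,46], descend [10, 16, 22, 27]
  N10 x:[79/2,46] y:[21,35] z:[20,43] -> miss, prune
  N16 x:[37,89/2] y:[30,56] z:[21,45] -> hit [37,89/2], descend [3, 25, 28, 30]
    N3 x:[38,41] y:[31,35] z:[21,25] -> miss, prune
    N25 x:[85/2,43] y:[30,35] z:[40,45] -> miss, prune
    N28 x:[40,89/2] y:[36,56] z:[24,40] -> hit [40,40], descend [8, 18]
      N8 x:[40,83/2] y:[36,40] z:[39,40] -> hit [40,40] leaf, test {P5@t=40}
      N18 x:[43,89/2] y:[53,56] z:[24,29] -> miss, prune
    N30 x:[37,79/2] y:[34,38] z:[38,41] -> hit [38,38] leaf, test {P9@t=38}
  N22 x:[26,37] y:[31,59] z:[23,54] -> hit [31,37], descend [6, 9, 21, 23]
    N6 x:[26,33] y:[48,59] z:[47,54] -> miss, prune
    N9 x:[53/2,57/2] y:[31,32] z:[30,33] -> miss, prune
    N21 x:[32,37] y:[52,57] z:[23,32] -> miss, prune
    N23 x:[28,57/2] y:[42,44] z:[50,51] -> miss, prune
  N27 x:[28,71/2] y:[21,32] z:[28,55] -> hit [28,32], descend [1, 4, 13, 17]
    N1 x:[31,63/2] y:[21,27] z:[40,42] -> miss, prune
    N4 x:[63/2,67/2] y:[29,32] z:[35,41] -> miss, prune
    N13 x:[28,29] y:[30,31] z:[54,55] -> miss, prune
    N17 x:[34,71/2] y:[22,30] z:[28,38] -> miss, prune

Summary -> nodes [0, 10, 16, 3, 25, 28, 8, 18, 30, 22, 6, 9, 21, 23, 27, 1, 4, 13, 17]; box-tests=19; leaf-entries=2; first=P9

== RESULT ==
19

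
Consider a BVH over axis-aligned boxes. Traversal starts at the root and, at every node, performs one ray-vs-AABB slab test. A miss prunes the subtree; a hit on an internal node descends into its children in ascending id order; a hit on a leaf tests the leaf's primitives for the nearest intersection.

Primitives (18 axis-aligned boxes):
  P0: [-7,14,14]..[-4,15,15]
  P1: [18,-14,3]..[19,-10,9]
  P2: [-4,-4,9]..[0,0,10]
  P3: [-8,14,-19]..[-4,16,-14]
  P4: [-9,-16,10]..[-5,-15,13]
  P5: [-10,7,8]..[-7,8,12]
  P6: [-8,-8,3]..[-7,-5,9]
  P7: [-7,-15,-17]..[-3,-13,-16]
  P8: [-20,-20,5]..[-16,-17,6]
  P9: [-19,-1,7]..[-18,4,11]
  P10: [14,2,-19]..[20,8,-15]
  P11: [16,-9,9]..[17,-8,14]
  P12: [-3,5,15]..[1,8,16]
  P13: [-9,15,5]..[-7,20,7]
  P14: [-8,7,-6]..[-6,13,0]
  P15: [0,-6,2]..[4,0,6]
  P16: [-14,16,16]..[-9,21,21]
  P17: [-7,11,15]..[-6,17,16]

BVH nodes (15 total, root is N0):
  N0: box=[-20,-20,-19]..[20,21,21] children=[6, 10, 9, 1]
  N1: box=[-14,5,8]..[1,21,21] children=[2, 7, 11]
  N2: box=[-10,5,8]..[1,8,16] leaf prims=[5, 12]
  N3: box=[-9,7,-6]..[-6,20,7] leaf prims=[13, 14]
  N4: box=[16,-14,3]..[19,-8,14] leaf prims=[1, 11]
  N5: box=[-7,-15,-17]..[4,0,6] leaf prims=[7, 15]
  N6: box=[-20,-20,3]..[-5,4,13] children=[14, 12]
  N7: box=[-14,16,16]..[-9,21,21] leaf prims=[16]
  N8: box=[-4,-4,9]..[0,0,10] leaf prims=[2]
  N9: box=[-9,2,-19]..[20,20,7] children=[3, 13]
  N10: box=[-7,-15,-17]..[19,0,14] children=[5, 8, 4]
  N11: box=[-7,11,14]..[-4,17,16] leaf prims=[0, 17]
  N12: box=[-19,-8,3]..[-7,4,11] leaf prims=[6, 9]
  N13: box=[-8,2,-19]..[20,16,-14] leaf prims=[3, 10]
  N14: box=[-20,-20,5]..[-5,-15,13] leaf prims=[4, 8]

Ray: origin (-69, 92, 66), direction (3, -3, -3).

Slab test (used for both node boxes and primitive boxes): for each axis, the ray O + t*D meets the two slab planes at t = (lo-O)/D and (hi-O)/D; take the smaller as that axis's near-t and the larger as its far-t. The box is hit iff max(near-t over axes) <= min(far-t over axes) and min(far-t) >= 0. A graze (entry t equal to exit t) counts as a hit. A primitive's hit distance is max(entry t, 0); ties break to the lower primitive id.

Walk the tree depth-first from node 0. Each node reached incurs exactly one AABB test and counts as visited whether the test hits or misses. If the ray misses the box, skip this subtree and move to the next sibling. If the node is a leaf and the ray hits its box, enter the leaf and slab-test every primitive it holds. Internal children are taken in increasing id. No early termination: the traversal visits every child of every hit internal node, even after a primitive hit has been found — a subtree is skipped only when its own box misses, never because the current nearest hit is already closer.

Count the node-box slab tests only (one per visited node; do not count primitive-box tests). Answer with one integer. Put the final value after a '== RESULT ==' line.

Walk:
N0 x:[49/3,89/3] y:[71/3,112/3] z:[15,85/3] -> hit [71/3,85/3], descend [1, 6, 9, 10]
  N1 x:[55/3,70/3] y:[71/3,29] z:[15,58/3] -> miss, prune
  N6 x:[49/3,64/3] y:[88/3,112/3] z:[53/3,21] -> miss, prune
  N9 x:[20,89/3] y:[24,30] z:[59/3,85/3] -> hit [24,85/3], descend [3, 13]
    N3 x:[20,21] y:[24,85/3] z:[59/3,24] -> miss, prune
    N13 x:[61/3,89/3] y:[76/3,30] z:[80/3,85/3] -> hit [80/3,85/3] leaf, test {P3(miss), P10@t=28}
  N10 x:[62/3,88/3] y:[92/3,107/3] z:[52/3,83/3] -> miss, prune

Visited [0, 1, 6, 9, 3, 13, 10]. Tests: 7 box, 1 leaf. Nearest: P10.

== RESULT ==
7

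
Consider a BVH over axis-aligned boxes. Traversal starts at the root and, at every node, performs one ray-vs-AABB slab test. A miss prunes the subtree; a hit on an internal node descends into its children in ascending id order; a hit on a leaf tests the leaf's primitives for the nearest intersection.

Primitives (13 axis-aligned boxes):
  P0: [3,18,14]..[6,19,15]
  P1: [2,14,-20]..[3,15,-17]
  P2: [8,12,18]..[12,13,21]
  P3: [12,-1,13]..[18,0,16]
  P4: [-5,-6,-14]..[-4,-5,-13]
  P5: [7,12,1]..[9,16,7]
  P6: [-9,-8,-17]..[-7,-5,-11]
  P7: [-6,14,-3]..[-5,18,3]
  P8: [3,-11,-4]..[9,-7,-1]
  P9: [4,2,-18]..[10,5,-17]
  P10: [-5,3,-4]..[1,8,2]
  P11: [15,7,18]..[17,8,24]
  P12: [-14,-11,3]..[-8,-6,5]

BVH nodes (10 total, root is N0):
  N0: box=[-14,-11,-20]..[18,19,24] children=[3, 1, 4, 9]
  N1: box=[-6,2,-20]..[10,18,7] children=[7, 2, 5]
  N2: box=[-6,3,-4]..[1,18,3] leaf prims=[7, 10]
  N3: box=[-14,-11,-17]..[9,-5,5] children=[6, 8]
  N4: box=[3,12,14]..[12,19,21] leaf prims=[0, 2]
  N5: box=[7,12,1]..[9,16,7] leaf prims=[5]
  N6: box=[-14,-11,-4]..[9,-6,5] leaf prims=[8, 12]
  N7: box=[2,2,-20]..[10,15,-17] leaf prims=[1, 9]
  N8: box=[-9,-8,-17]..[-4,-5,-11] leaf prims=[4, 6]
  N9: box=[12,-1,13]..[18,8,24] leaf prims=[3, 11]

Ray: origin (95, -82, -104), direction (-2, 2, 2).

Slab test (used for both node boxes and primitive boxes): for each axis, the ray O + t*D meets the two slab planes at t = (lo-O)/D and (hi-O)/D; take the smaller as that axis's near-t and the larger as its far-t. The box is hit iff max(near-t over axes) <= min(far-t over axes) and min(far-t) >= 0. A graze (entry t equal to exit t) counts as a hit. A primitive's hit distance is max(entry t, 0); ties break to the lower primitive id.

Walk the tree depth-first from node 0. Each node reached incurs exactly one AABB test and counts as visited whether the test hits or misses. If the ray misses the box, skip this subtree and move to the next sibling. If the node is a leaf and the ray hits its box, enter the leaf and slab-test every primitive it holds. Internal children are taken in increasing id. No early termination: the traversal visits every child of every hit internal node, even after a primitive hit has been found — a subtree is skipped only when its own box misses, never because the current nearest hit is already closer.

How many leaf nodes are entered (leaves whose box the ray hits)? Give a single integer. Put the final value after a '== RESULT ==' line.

Trace the traversal:
N0 x:[77/2,109/2] y:[71/2,101/2] z:[42,64] -> hit [42,101/2], descend [1, 3, 4, 9]
  N1 x:[85/2,101/2] y:[42,50] z:[42,111/2] -> hit [85/2,50], descend [2, 5, 7]
    N2 x:[47,101/2] y:[85/2,50] z:[50,107/2] -> hit [50,50] leaf, test {P7(miss), P10(miss)}
    N5 x:[43,44] y:[47,49] z:[105/2,111/2] -> miss, prune
    N7 x:[85/2,93/2] y:[42,97/2] z:[42,87/2] -> hit [85/2,87/2] leaf, test {P1(miss), P9@t=43}
  N3 x:[43,109/2] y:[71/2,77/2] z:[87/2,109/2] -> miss, prune
  N4 x:[83/2,46] y:[47,101/2] z:[59,125/2] -> miss, prune
  N9 x:[77/2,83/2] y:[81/2,45] z:[117/2,64] -> miss, prune

Visited [0, 1, 2, 5, 7, 3, 4, 9]. Tests: 8 box, 2 leaf. Nearest: P9.

== RESULT ==
2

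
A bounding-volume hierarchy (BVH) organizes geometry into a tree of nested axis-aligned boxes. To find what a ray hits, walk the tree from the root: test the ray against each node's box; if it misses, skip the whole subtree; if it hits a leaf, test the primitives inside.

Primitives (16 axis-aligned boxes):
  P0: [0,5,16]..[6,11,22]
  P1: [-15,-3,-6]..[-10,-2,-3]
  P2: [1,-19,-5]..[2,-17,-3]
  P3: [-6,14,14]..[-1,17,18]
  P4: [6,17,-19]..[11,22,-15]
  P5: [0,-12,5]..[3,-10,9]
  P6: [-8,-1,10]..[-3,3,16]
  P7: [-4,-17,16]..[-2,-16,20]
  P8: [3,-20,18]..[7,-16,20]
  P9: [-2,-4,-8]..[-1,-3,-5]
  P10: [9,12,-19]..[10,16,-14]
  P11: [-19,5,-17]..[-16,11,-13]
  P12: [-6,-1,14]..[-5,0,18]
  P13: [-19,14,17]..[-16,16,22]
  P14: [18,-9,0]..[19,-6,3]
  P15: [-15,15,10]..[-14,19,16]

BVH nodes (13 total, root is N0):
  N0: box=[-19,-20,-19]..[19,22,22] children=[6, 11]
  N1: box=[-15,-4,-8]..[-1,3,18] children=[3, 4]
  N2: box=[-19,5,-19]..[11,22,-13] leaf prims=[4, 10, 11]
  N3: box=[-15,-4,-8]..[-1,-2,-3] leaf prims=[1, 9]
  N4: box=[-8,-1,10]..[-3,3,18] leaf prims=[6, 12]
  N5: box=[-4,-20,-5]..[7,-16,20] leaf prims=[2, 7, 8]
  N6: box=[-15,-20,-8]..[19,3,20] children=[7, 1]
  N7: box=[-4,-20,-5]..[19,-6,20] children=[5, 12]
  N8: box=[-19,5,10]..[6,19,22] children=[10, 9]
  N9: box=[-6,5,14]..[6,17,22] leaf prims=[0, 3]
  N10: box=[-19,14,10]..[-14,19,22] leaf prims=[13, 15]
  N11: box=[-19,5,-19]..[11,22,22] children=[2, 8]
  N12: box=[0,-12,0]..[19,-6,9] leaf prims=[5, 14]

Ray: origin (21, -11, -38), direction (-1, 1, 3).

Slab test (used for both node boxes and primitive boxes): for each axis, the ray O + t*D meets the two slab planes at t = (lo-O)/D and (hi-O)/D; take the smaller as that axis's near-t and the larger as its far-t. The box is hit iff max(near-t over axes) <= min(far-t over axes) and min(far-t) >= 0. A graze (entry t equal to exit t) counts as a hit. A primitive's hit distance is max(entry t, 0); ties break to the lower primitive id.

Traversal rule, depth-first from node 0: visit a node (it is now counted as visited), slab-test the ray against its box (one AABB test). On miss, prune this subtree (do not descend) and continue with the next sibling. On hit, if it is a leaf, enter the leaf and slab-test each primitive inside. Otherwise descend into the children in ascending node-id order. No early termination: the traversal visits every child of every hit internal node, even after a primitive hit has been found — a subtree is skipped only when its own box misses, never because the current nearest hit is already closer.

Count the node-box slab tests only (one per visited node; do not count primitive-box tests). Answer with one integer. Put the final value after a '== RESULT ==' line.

Trace the traversal:
N0 x:[2,40] y:[-9,33] z:[19/3,20] -> hit [19/3,20], descend [6, 11]
  N6 x:[2,36] y:[-9,14] z:[10,58/3] -> hit [10,14], descend [1, 7]
    N1 x:[22,36] y:[7,14] z:[10,56/3] -> miss, prune
    N7 x:[2,25] y:[-9,5] z:[11,58/3] -> miss, prune
  N11 x:[10,40] y:[16,33] z:[19/3,20] -> hit [16,20], descend [2, 8]
    N2 x:[10,40] y:[16,33] z:[19/3,25/3] -> miss, prune
    N8 x:[15,40] y:[16,30] z:[16,20] -> hit [16,20], descend [9, 10]
      N9 x:[15,27] y:[16,28] z:[52/3,20] -> hit [52/3,20] leaf, test {P0@t=18, P3(miss)}
      N10 x:[35,40] y:[25,30] z:[16,20] -> miss, prune

Visited [0, 6, 1, 7, 11, 2, 8, 9, 10]. Tests: 9 box, 1 leaf. Nearest: P0.

== RESULT ==
9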